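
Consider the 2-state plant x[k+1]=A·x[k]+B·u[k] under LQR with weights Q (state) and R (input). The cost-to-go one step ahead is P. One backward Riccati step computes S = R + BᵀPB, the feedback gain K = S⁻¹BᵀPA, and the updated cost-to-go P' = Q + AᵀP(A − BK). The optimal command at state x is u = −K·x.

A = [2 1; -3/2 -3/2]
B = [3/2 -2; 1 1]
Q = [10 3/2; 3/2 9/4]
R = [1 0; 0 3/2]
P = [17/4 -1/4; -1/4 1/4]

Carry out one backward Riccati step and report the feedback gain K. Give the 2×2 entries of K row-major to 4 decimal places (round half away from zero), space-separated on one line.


BᵀP = [6.1250 -0.1250; -8.7500 0.7500]
S = R + BᵀPB = [1 0; 0 3/2] + [9.0625 -12.3750; -12.3750 18.2500] = [10.0625 -12.3750; -12.3750 19.7500]
BᵀPA = [12.4375 6.3125; -18.6250 -9.8750]
K = S⁻¹·BᵀPA = [0.3324 0.0541; -0.7347 -0.4661]
A−BK = [0.0319 -0.0134; -1.0977 -1.0881]
AᵀP(A−BK) = [1.2433 0.8334; 0.8334 0.6182]
P' = Q + AᵀP(A−BK) = [11.2433 2.3334; 2.3334 2.8682]
tr(P') = 14.1115

0.3324 0.0541 -0.7347 -0.4661


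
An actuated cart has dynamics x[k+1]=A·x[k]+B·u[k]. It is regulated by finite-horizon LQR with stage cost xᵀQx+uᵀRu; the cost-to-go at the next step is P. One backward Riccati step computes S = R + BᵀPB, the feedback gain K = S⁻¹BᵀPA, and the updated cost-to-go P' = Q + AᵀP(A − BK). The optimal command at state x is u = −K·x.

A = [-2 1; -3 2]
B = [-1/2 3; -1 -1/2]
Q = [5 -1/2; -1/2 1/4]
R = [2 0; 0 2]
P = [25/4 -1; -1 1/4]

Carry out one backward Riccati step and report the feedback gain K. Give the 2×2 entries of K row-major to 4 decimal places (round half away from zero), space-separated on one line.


0.1942 -0.1162 -0.4544 0.1997

BᵀP = [-2.1250 0.2500; 19.2500 -3.1250]
S = R + BᵀPB = [2 0; 0 2] + [0.8125 -6.5000; -6.5000 59.3125] = [2.8125 -6.5000; -6.5000 61.3125]
BᵀPA = [3.5000 -1.6250; -29.1250 13.0000]
K = S⁻¹·BᵀPA = [0.1942 -0.1162; -0.4544 0.1997]
A−BK = [-0.5396 0.3428; -3.0330 1.9836]
AᵀP(A−BK) = [1.3348 -0.7767; -0.7767 0.4649]
P' = Q + AᵀP(A−BK) = [6.3348 -1.2767; -1.2767 0.7149]
tr(P') = 7.0498


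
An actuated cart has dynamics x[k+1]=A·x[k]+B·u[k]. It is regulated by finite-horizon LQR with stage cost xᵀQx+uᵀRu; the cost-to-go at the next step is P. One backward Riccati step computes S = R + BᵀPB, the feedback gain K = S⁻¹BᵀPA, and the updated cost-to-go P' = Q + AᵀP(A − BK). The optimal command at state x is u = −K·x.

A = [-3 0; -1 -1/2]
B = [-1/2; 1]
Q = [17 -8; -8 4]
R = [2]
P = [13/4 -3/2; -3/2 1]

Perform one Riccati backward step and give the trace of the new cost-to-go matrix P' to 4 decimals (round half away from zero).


BᵀP = [-3.1250 1.7500]
S = R + BᵀPB = [2] + [3.3125] = [5.3125]
BᵀPA = [7.6250 -0.8750]
K = S⁻¹·BᵀPA = [1.4353 -0.1647]
A−BK = [-2.2824 -0.0824; -2.4353 -0.3353]
AᵀP(A−BK) = [10.3059 -0.4941; -0.4941 0.1059]
P' = Q + AᵀP(A−BK) = [27.3059 -8.4941; -8.4941 4.1059]
tr(P') = 31.4118

31.4118


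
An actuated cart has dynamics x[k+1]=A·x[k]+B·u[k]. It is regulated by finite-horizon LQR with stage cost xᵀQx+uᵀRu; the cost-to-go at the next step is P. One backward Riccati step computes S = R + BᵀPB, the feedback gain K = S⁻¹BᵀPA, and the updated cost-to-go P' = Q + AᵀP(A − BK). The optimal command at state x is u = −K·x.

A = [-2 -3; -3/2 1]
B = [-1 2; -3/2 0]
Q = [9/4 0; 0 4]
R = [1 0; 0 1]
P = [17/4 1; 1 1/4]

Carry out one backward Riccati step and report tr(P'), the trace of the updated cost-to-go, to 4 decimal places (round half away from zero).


8.4834

BᵀP = [-5.7500 -1.3750; 8.5000 2.0000]
S = R + BᵀPB = [1 0; 0 1] + [7.8125 -11.5000; -11.5000 17.0000] = [8.8125 -11.5000; -11.5000 18.0000]
BᵀPA = [13.5625 15.8750; -20.0000 -23.5000]
K = S⁻¹·BᵀPA = [0.5355 0.5877; -0.7690 -0.9301]
A−BK = [0.0735 -0.5521; -0.6967 1.8815]
AᵀP(A−BK) = [0.9200 1.0527; 1.0527 1.3134]
P' = Q + AᵀP(A−BK) = [3.1700 1.0527; 1.0527 5.3134]
tr(P') = 8.4834


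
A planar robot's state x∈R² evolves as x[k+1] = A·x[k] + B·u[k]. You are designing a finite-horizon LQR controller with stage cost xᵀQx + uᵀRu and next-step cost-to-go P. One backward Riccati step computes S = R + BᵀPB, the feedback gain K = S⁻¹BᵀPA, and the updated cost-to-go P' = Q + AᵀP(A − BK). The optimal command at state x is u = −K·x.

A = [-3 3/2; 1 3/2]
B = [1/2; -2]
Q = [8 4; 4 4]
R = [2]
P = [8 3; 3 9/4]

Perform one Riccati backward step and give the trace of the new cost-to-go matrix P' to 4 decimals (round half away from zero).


BᵀP = [-2.0000 -3.0000]
S = R + BᵀPB = [2] + [5.0000] = [7.0000]
BᵀPA = [3.0000 -7.5000]
K = S⁻¹·BᵀPA = [0.4286 -1.0714]
A−BK = [-3.2143 2.0357; 1.8571 -0.6429]
AᵀP(A−BK) = [54.9643 -38.4107; -38.4107 28.5268]
P' = Q + AᵀP(A−BK) = [62.9643 -34.4107; -34.4107 32.5268]
tr(P') = 95.4911

95.4911


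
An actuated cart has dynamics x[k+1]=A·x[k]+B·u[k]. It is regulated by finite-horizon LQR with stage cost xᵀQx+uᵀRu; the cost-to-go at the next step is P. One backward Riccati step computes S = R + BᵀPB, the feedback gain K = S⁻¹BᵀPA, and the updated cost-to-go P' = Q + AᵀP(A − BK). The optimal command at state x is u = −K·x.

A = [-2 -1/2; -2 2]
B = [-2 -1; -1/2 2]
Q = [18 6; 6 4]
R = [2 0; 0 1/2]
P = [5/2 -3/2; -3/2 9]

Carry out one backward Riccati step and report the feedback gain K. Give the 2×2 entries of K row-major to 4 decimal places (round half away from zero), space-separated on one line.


BᵀP = [-4.2500 -1.5000; -5.5000 19.5000]
S = R + BᵀPB = [2 0; 0 1/2] + [9.2500 1.2500; 1.2500 44.5000] = [11.2500 1.2500; 1.2500 45.0000]
BᵀPA = [11.5000 -0.8750; -28.0000 41.7500]
K = S⁻¹·BᵀPA = [1.0947 -0.1814; -0.6526 0.9328]
A−BK = [-0.4632 0.0700; -0.1474 0.0437]
AᵀP(A−BK) = [3.1368 -0.7947; -0.7947 0.5211]
P' = Q + AᵀP(A−BK) = [21.1368 5.2053; 5.2053 4.5211]
tr(P') = 25.6580

1.0947 -0.1814 -0.6526 0.9328


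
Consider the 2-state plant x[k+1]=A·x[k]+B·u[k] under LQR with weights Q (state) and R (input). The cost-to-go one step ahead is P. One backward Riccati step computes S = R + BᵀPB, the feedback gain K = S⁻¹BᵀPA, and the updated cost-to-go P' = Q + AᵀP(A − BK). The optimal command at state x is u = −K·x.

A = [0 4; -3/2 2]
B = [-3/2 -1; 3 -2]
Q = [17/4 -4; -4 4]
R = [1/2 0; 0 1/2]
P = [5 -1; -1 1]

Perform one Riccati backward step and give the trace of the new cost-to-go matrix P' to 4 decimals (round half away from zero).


BᵀP = [-10.5000 4.5000; -3.0000 -1.0000]
S = R + BᵀPB = [1/2 0; 0 1/2] + [29.2500 1.5000; 1.5000 5.0000] = [29.7500 1.5000; 1.5000 5.5000]
BᵀPA = [-6.7500 -33.0000; 1.5000 -14.0000]
K = S⁻¹·BᵀPA = [-0.2440 -0.9946; 0.3393 -2.2742]
A−BK = [-0.0267 0.2339; -0.0895 0.4353]
AᵀP(A−BK) = [0.0941 -0.3021; -0.3021 3.3400]
P' = Q + AᵀP(A−BK) = [4.3441 -4.3021; -4.3021 7.3400]
tr(P') = 11.6842

11.6842


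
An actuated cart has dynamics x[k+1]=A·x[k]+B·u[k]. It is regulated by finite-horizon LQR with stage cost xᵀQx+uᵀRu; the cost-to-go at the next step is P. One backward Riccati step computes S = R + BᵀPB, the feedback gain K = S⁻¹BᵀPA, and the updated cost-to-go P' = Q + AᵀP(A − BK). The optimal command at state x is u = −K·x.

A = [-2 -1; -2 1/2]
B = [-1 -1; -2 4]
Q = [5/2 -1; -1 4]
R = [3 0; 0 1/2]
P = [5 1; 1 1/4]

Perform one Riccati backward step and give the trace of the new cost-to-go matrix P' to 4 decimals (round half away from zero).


13.8007

BᵀP = [-7.0000 -1.5000; -1.0000 0.0000]
S = R + BᵀPB = [3 0; 0 1/2] + [10.0000 1.0000; 1.0000 1.0000] = [13.0000 1.0000; 1.0000 1.5000]
BᵀPA = [17.0000 6.2500; 2.0000 1.0000]
K = S⁻¹·BᵀPA = [1.2703 0.4527; 0.4865 0.3649]
A−BK = [-0.2432 -0.1824; -1.4054 -0.0541]
AᵀP(A−BK) = [6.4324 2.3243; 2.3243 0.8682]
P' = Q + AᵀP(A−BK) = [8.9324 1.3243; 1.3243 4.8682]
tr(P') = 13.8007


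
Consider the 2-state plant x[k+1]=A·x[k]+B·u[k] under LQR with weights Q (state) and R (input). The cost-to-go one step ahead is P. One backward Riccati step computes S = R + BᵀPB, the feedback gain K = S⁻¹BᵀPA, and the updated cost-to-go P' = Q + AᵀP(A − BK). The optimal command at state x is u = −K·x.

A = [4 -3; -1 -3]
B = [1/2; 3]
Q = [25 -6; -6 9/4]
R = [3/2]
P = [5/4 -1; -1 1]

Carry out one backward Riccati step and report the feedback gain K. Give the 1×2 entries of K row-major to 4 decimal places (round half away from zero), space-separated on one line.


BᵀP = [-2.3750 2.5000]
S = R + BᵀPB = [3/2] + [6.3125] = [7.8125]
BᵀPA = [-12.0000 -0.3750]
K = S⁻¹·BᵀPA = [-1.5360 -0.0480]
A−BK = [4.7680 -2.9760; 3.6080 -2.8560]
AᵀP(A−BK) = [10.5680 -3.5760; -3.5760 2.2320]
P' = Q + AᵀP(A−BK) = [35.5680 -9.5760; -9.5760 4.4820]
tr(P') = 40.0500

-1.5360 -0.0480


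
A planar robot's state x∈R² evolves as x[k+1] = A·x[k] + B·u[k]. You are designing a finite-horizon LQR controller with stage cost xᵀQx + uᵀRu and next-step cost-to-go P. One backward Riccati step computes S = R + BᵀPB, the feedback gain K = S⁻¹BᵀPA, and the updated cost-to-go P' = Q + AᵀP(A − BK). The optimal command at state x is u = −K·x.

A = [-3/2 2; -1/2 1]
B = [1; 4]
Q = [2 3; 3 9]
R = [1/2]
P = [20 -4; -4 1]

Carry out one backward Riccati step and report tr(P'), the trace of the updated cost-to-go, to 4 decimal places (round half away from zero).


93.0278

BᵀP = [4.0000 0.0000]
S = R + BᵀPB = [1/2] + [4.0000] = [4.5000]
BᵀPA = [-6.0000 8.0000]
K = S⁻¹·BᵀPA = [-1.3333 1.7778]
A−BK = [-0.1667 0.2222; 4.8333 -6.1111]
AᵀP(A−BK) = [31.2500 -39.8333; -39.8333 50.7778]
P' = Q + AᵀP(A−BK) = [33.2500 -36.8333; -36.8333 59.7778]
tr(P') = 93.0278


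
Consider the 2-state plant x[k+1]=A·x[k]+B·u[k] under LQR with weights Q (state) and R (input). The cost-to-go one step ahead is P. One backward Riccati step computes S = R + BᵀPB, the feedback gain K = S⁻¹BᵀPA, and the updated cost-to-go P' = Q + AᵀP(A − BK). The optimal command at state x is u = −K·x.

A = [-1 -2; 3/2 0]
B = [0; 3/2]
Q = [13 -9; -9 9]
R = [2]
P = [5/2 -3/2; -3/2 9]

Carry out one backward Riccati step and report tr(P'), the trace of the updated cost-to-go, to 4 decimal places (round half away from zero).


BᵀP = [-2.2500 13.5000]
S = R + BᵀPB = [2] + [20.2500] = [22.2500]
BᵀPA = [22.5000 4.5000]
K = S⁻¹·BᵀPA = [1.0112 0.2022]
A−BK = [-1.0000 -2.0000; -0.0169 -0.3034]
AᵀP(A−BK) = [4.4972 4.9494; 4.9494 9.0899]
P' = Q + AᵀP(A−BK) = [17.4972 -4.0506; -4.0506 18.0899]
tr(P') = 35.5871

35.5871


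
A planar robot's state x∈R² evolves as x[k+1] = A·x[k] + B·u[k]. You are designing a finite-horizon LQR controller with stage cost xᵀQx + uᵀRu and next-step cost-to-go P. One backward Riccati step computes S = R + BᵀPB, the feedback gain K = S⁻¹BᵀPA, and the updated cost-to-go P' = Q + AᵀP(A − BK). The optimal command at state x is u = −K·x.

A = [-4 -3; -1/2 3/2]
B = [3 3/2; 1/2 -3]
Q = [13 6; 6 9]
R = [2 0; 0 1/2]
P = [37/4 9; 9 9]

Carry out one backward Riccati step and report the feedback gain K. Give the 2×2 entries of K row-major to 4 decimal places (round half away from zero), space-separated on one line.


BᵀP = [32.2500 31.5000; -13.1250 -13.5000]
S = R + BᵀPB = [2 0; 0 1/2] + [112.5000 -46.1250; -46.1250 20.8125] = [114.5000 -46.1250; -46.1250 21.3125]
BᵀPA = [-144.7500 -49.5000; 59.2500 19.1250]
K = S⁻¹·BᵀPA = [-1.1257 -0.5526; 0.3438 -0.2985]
A−BK = [-1.1386 -0.8944; 1.0943 0.8807]
AᵀP(A−BK) = [2.9353 1.4529; 1.4529 0.8570]
P' = Q + AᵀP(A−BK) = [15.9353 7.4529; 7.4529 9.8570]
tr(P') = 25.7923

-1.1257 -0.5526 0.3438 -0.2985


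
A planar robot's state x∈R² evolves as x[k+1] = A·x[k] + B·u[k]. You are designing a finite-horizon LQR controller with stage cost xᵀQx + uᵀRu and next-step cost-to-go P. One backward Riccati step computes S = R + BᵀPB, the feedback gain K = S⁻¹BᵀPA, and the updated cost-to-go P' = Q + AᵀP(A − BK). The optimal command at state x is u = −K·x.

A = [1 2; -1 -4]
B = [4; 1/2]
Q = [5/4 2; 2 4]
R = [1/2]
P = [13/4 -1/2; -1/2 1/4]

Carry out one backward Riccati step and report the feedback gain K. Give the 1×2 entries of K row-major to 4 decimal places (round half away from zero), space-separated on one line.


0.2892 0.6527

BᵀP = [12.7500 -1.8750]
S = R + BᵀPB = [1/2] + [50.0625] = [50.5625]
BᵀPA = [14.6250 33.0000]
K = S⁻¹·BᵀPA = [0.2892 0.6527]
A−BK = [-0.1570 -0.6106; -1.1446 -4.3263]
AᵀP(A−BK) = [0.2698 0.9549; 0.9549 3.4623]
P' = Q + AᵀP(A−BK) = [1.5198 2.9549; 2.9549 7.4623]
tr(P') = 8.9821


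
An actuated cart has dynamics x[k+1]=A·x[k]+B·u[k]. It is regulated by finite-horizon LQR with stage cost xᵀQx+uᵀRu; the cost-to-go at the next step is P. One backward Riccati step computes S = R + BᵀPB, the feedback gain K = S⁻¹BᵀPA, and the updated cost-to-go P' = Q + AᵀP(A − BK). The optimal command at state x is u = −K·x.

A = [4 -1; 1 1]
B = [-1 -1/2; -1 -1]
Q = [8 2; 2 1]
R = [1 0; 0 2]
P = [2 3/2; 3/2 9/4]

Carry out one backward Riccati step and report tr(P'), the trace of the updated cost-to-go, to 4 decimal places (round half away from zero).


BᵀP = [-3.5000 -3.7500; -2.5000 -3.0000]
S = R + BᵀPB = [1 0; 0 2] + [7.2500 5.5000; 5.5000 4.2500] = [8.2500 5.5000; 5.5000 6.2500]
BᵀPA = [-17.7500 -0.2500; -13.0000 -0.5000]
K = S⁻¹·BᵀPA = [-1.8504 0.0557; -0.4516 -0.1290]
A−BK = [1.9238 -1.0088; -1.3021 0.9267]
AᵀP(A−BK) = [7.5337 -1.9384; -1.9384 1.1994]
P' = Q + AᵀP(A−BK) = [15.5337 0.0616; 0.0616 2.1994]
tr(P') = 17.7331

17.7331


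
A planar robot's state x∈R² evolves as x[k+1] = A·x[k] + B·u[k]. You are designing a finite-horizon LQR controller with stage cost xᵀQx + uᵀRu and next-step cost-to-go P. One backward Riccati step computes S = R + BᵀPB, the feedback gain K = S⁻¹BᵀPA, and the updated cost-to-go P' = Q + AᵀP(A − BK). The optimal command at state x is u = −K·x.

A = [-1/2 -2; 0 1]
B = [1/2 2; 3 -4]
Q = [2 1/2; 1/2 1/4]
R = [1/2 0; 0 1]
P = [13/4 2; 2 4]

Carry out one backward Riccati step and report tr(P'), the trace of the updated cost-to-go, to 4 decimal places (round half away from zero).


BᵀP = [7.6250 13.0000; -1.5000 -12.0000]
S = R + BᵀPB = [1/2 0; 0 1] + [42.8125 -36.7500; -36.7500 45.0000] = [43.3125 -36.7500; -36.7500 46.0000]
BᵀPA = [-3.8125 -2.2500; 0.7500 -9.0000]
K = S⁻¹·BᵀPA = [-0.2303 -0.6766; -0.1677 -0.7362]
A−BK = [-0.0495 -0.1893; 0.0202 0.0850]
AᵀP(A−BK) = [0.0602 0.2226; 0.2226 0.8519]
P' = Q + AᵀP(A−BK) = [2.0602 0.7226; 0.7226 1.1019]
tr(P') = 3.1621

3.1621


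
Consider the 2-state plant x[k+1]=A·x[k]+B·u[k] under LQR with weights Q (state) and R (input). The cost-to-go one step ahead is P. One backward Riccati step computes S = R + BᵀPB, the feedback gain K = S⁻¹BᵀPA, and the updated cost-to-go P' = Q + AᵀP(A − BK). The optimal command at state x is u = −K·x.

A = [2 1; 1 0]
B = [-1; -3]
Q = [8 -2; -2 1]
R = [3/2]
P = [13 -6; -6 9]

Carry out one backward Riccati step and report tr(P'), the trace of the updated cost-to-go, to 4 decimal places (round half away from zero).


56.5462

BᵀP = [5.0000 -21.0000]
S = R + BᵀPB = [3/2] + [58.0000] = [59.5000]
BᵀPA = [-11.0000 5.0000]
K = S⁻¹·BᵀPA = [-0.1849 0.0840]
A−BK = [1.8151 1.0840; 0.4454 0.2521]
AᵀP(A−BK) = [34.9664 20.9244; 20.9244 12.5798]
P' = Q + AᵀP(A−BK) = [42.9664 18.9244; 18.9244 13.5798]
tr(P') = 56.5462


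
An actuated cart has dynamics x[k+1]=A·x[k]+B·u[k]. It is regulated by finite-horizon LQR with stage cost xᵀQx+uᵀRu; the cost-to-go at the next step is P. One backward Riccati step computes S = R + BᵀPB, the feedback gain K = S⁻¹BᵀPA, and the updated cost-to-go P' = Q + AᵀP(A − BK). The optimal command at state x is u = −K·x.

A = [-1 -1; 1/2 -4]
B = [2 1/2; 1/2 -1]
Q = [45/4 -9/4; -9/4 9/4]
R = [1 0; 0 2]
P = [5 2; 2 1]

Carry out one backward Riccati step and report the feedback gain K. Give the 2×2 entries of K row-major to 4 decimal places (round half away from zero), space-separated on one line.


-0.3438 -1.1601 -0.0694 0.2934

BᵀP = [11.0000 4.5000; 0.5000 0.0000]
S = R + BᵀPB = [1 0; 0 2] + [24.2500 1.0000; 1.0000 0.2500] = [25.2500 1.0000; 1.0000 2.2500]
BᵀPA = [-8.7500 -29.0000; -0.5000 -0.5000]
K = S⁻¹·BᵀPA = [-0.3438 -1.1601; -0.0694 0.2934]
A−BK = [-0.2777 1.1736; 0.6025 -3.1265]
AᵀP(A−BK) = [0.2072 -0.0045; -0.0045 3.5028]
P' = Q + AᵀP(A−BK) = [11.4572 -2.2545; -2.2545 5.7528]
tr(P') = 17.2100


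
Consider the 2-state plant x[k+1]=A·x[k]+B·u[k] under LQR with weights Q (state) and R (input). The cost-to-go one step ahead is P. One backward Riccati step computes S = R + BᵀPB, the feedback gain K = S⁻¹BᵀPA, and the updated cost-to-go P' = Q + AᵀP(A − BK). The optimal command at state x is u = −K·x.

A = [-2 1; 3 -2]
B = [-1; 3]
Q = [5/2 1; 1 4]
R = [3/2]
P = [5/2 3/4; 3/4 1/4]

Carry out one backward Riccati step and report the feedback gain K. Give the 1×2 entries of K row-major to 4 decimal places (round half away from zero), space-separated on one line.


0.2857 -0.1429

BᵀP = [-0.2500 0.0000]
S = R + BᵀPB = [3/2] + [0.2500] = [1.7500]
BᵀPA = [0.5000 -0.2500]
K = S⁻¹·BᵀPA = [0.2857 -0.1429]
A−BK = [-1.7143 0.8571; 2.1429 -1.5714]
AᵀP(A−BK) = [3.1071 -1.1786; -1.1786 0.4643]
P' = Q + AᵀP(A−BK) = [5.6071 -0.1786; -0.1786 4.4643]
tr(P') = 10.0714


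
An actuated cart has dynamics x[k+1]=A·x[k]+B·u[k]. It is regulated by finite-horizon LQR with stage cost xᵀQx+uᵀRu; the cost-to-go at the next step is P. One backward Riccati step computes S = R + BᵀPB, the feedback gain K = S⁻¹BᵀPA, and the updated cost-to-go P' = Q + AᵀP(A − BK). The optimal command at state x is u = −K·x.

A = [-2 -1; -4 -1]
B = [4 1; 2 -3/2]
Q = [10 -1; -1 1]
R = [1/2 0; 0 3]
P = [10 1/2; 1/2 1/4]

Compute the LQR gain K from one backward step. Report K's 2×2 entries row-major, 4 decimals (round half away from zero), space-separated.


BᵀP = [41.0000 2.5000; 9.2500 0.1250]
S = R + BᵀPB = [1/2 0; 0 3] + [169.0000 37.2500; 37.2500 9.0625] = [169.5000 37.2500; 37.2500 12.0625]
BᵀPA = [-92.0000 -43.5000; -19.0000 -9.3750]
K = S⁻¹·BᵀPA = [-0.6118 -0.2671; 0.3143 0.0477]
A−BK = [0.1331 0.0208; -2.3049 -0.3943]
AᵀP(A−BK) = [1.6820 0.3313; 0.3313 0.0775]
P' = Q + AᵀP(A−BK) = [11.6820 -0.6687; -0.6687 1.0775]
tr(P') = 12.7595

-0.6118 -0.2671 0.3143 0.0477


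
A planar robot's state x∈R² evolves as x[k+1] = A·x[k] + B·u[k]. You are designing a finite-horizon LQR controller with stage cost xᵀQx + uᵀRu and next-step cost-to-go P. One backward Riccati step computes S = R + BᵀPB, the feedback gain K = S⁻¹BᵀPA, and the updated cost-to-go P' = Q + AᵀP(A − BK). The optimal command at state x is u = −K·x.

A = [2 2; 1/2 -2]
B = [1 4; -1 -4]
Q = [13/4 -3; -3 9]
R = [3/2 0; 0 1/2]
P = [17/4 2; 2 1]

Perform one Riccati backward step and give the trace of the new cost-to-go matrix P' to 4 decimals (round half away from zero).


14.0976

BᵀP = [2.2500 1.0000; 9.0000 4.0000]
S = R + BᵀPB = [3/2 0; 0 1/2] + [1.2500 5.0000; 5.0000 20.0000] = [2.7500 5.0000; 5.0000 20.5000]
BᵀPA = [5.0000 2.5000; 20.0000 10.0000]
K = S⁻¹·BᵀPA = [0.0797 0.0398; 0.9562 0.4781]
A−BK = [-1.9044 0.0478; 4.4044 -0.0478]
AᵀP(A−BK) = [1.7281 0.2390; 0.2390 0.1195]
P' = Q + AᵀP(A−BK) = [4.9781 -2.7610; -2.7610 9.1195]
tr(P') = 14.0976


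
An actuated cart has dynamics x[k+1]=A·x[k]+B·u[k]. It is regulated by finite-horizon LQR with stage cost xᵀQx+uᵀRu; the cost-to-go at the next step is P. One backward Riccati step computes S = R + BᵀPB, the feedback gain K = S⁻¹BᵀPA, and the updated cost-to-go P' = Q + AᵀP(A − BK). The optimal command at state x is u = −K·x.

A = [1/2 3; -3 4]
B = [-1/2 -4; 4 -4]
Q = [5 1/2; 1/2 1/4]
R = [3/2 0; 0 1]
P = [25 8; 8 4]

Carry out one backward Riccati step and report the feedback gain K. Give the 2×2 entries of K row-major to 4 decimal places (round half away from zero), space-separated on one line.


BᵀP = [19.5000 12.0000; -132.0000 -48.0000]
S = R + BᵀPB = [3/2 0; 0 1] + [38.2500 -126.0000; -126.0000 720.0000] = [39.7500 -126.0000; -126.0000 721.0000]
BᵀPA = [-26.2500 106.5000; 78.0000 -588.0000]
K = S⁻¹·BᵀPA = [-0.7117 0.2111; -0.0162 -0.7786]
A−BK = [0.0794 -0.0090; -0.2180 0.0411]
AᵀP(A−BK) = [0.8308 -0.2246; -0.2246 0.6760]
P' = Q + AᵀP(A−BK) = [5.8308 0.2754; 0.2754 0.9260]
tr(P') = 6.7567

-0.7117 0.2111 -0.0162 -0.7786


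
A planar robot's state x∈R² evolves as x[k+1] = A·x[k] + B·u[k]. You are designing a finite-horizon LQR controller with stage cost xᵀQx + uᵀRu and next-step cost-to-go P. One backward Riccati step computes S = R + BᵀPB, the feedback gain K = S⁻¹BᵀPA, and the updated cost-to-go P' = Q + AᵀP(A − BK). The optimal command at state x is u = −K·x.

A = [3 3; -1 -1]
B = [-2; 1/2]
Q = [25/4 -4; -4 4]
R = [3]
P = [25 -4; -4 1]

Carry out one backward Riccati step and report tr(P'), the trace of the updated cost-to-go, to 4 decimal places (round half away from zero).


23.7736

BᵀP = [-52.0000 8.5000]
S = R + BᵀPB = [3] + [108.2500] = [111.2500]
BᵀPA = [-164.5000 -164.5000]
K = S⁻¹·BᵀPA = [-1.4787 -1.4787]
A−BK = [0.0427 0.0427; -0.2607 -0.2607]
AᵀP(A−BK) = [6.7618 6.7618; 6.7618 6.7618]
P' = Q + AᵀP(A−BK) = [13.0118 2.7618; 2.7618 10.7618]
tr(P') = 23.7736


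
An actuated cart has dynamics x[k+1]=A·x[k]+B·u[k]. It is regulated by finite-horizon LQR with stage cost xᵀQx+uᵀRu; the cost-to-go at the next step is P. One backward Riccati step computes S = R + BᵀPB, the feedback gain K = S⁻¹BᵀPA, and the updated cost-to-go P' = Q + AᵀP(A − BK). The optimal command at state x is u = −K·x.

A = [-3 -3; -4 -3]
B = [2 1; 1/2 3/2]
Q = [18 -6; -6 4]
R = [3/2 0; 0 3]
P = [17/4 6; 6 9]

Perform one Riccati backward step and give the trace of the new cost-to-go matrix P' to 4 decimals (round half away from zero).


BᵀP = [11.5000 16.5000; 13.2500 19.5000]
S = R + BᵀPB = [3/2 0; 0 3] + [31.2500 36.2500; 36.2500 42.5000] = [32.7500 36.2500; 36.2500 45.5000]
BᵀPA = [-100.5000 -84.0000; -117.7500 -98.2500]
K = S⁻¹·BᵀPA = [-1.7284 -1.4792; -1.2109 -0.9808]
A−BK = [1.6677 0.9393; -1.3195 -0.7891]
AᵀP(A−BK) = [9.9633 8.0942; 8.0942 6.6278]
P' = Q + AᵀP(A−BK) = [27.9633 2.0942; 2.0942 10.6278]
tr(P') = 38.5911

38.5911


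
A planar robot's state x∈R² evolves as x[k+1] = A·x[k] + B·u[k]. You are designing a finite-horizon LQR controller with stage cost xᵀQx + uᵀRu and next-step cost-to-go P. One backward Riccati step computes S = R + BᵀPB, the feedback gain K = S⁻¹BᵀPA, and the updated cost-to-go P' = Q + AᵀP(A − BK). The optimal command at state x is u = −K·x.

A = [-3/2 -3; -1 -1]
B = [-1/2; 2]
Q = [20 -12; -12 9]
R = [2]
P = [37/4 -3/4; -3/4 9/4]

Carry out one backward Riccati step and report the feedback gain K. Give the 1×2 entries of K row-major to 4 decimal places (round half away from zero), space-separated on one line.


0.2911 0.9114

BᵀP = [-6.1250 4.8750]
S = R + BᵀPB = [2] + [12.8125] = [14.8125]
BᵀPA = [4.3125 13.5000]
K = S⁻¹·BᵀPA = [0.2911 0.9114]
A−BK = [-1.3544 -2.5443; -1.5823 -2.8228]
AᵀP(A−BK) = [19.5570 36.5696; 36.5696 68.6962]
P' = Q + AᵀP(A−BK) = [39.5570 24.5696; 24.5696 77.6962]
tr(P') = 117.2532


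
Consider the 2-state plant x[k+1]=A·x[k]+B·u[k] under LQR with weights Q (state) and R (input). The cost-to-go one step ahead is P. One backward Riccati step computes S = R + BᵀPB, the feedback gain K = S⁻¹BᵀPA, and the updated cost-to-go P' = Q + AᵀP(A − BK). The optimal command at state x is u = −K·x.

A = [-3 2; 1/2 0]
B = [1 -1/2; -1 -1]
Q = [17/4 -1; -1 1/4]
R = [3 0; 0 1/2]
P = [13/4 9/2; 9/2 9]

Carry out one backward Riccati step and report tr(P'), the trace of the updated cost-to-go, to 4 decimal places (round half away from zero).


BᵀP = [-1.2500 -4.5000; -6.1250 -11.2500]
S = R + BᵀPB = [3 0; 0 1/2] + [3.2500 5.1250; 5.1250 14.3125] = [6.2500 5.1250; 5.1250 14.8125]
BᵀPA = [1.5000 -2.5000; 12.7500 -12.2500]
K = S⁻¹·BᵀPA = [-0.6503 0.3883; 1.0858 -0.9614]
A−BK = [-1.8068 1.1310; 0.9354 -0.5730]
AᵀP(A−BK) = [5.1320 -3.3252; -3.3252 2.1942]
P' = Q + AᵀP(A−BK) = [9.3820 -4.3252; -4.3252 2.4442]
tr(P') = 11.8261

11.8261


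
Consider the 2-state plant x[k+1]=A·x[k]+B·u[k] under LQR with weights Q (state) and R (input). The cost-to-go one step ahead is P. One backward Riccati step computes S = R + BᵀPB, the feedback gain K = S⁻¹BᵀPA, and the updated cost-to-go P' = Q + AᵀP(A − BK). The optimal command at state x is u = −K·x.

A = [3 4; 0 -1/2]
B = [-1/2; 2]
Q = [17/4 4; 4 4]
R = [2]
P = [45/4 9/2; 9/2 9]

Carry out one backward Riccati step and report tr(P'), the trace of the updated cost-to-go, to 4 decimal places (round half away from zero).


269.5329

BᵀP = [3.3750 15.7500]
S = R + BᵀPB = [2] + [29.8125] = [31.8125]
BᵀPA = [10.1250 5.6250]
K = S⁻¹·BᵀPA = [0.3183 0.1768]
A−BK = [3.1591 4.0884; -0.6365 -0.8536]
AᵀP(A−BK) = [98.0275 126.4597; 126.4597 163.2554]
P' = Q + AᵀP(A−BK) = [102.2775 130.4597; 130.4597 167.2554]
tr(P') = 269.5329


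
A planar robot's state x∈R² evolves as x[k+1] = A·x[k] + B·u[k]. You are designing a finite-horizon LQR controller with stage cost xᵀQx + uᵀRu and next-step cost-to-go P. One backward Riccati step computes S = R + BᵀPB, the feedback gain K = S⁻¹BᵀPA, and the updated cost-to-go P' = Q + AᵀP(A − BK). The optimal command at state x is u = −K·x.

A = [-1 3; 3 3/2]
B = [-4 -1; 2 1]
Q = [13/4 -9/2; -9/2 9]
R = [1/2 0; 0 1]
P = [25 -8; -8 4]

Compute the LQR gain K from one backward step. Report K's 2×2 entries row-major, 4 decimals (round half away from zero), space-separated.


0.1294 -0.8608 1.0612 1.1582

BᵀP = [-116.0000 40.0000; -33.0000 12.0000]
S = R + BᵀPB = [1/2 0; 0 1] + [544.0000 156.0000; 156.0000 45.0000] = [544.5000 156.0000; 156.0000 46.0000]
BᵀPA = [236.0000 -288.0000; 69.0000 -81.0000]
K = S⁻¹·BᵀPA = [0.1294 -0.8608; 1.0612 1.1582]
A−BK = [0.5788 0.7152; 1.6800 2.0633]
AᵀP(A−BK) = [5.2412 6.2215; 6.2215 7.9177]
P' = Q + AᵀP(A−BK) = [8.4912 1.7215; 1.7215 16.9177]
tr(P') = 25.4089


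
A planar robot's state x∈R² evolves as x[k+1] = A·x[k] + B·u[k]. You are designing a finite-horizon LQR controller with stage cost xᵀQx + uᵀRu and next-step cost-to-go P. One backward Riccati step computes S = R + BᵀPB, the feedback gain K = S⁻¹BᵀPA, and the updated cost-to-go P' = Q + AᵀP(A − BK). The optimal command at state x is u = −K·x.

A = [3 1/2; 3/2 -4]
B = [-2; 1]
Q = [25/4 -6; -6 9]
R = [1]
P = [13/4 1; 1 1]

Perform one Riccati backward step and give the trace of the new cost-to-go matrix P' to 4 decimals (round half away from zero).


38.9659

BᵀP = [-5.5000 -1.0000]
S = R + BᵀPB = [1] + [10.0000] = [11.0000]
BᵀPA = [-18.0000 1.2500]
K = S⁻¹·BᵀPA = [-1.6364 0.1136]
A−BK = [-0.2727 0.7273; 3.1364 -4.1136]
AᵀP(A−BK) = [11.0455 -10.3295; -10.3295 12.6705]
P' = Q + AᵀP(A−BK) = [17.2955 -16.3295; -16.3295 21.6705]
tr(P') = 38.9659


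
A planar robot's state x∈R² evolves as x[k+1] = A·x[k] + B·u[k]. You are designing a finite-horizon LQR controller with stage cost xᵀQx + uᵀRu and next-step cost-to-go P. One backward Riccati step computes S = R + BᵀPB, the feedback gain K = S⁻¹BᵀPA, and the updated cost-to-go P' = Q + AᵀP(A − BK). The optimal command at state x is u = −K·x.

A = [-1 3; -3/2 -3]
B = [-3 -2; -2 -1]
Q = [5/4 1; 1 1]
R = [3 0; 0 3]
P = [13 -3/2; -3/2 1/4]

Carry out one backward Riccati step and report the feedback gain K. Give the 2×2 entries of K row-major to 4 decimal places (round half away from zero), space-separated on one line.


0.2050 -0.7822 0.1306 -0.5799

BᵀP = [-36.0000 4.0000; -24.5000 2.7500]
S = R + BᵀPB = [3 0; 0 3] + [100.0000 68.0000; 68.0000 46.2500] = [103.0000 68.0000; 68.0000 49.2500]
BᵀPA = [30.0000 -120.0000; 20.3750 -81.7500]
K = S⁻¹·BᵀPA = [0.2050 -0.7822; 0.1306 -0.5799]
A−BK = [-0.1237 -0.5064; -0.9593 -5.1443]
AᵀP(A−BK) = [0.2503 -0.3435; -0.3435 4.9788]
P' = Q + AᵀP(A−BK) = [1.5003 0.6565; 0.6565 5.9788]
tr(P') = 7.4791


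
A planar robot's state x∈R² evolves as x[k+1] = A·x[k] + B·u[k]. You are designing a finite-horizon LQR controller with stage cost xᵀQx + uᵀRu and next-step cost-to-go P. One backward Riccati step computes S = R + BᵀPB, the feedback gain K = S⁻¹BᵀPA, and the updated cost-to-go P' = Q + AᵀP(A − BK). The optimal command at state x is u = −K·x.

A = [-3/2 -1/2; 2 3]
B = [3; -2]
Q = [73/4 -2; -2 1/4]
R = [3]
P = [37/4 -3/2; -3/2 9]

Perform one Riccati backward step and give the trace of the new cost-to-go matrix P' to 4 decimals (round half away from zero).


BᵀP = [30.7500 -22.5000]
S = R + BᵀPB = [3] + [137.2500] = [140.2500]
BᵀPA = [-91.1250 -82.8750]
K = S⁻¹·BᵀPA = [-0.6497 -0.5909]
A−BK = [0.4492 1.2727; 0.7005 1.8182]
AᵀP(A−BK) = [6.6056 15.3409; 15.3409 38.8409]
P' = Q + AᵀP(A−BK) = [24.8556 13.3409; 13.3409 39.0909]
tr(P') = 63.9465

63.9465


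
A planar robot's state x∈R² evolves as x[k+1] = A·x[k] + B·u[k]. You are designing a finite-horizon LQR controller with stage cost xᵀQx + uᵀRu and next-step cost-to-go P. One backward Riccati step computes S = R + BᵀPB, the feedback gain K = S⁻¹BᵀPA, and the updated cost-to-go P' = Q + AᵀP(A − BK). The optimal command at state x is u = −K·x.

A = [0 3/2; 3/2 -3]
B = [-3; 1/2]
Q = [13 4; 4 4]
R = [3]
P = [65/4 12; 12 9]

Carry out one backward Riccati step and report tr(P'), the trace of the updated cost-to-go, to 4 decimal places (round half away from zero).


19.4947

BᵀP = [-42.7500 -31.5000]
S = R + BᵀPB = [3] + [112.5000] = [115.5000]
BᵀPA = [-47.2500 30.3750]
K = S⁻¹·BᵀPA = [-0.4091 0.2630]
A−BK = [-1.2273 2.2890; 1.7045 -3.1315]
AᵀP(A−BK) = [0.9205 -1.0739; -1.0739 1.5743]
P' = Q + AᵀP(A−BK) = [13.9205 2.9261; 2.9261 5.5743]
tr(P') = 19.4947


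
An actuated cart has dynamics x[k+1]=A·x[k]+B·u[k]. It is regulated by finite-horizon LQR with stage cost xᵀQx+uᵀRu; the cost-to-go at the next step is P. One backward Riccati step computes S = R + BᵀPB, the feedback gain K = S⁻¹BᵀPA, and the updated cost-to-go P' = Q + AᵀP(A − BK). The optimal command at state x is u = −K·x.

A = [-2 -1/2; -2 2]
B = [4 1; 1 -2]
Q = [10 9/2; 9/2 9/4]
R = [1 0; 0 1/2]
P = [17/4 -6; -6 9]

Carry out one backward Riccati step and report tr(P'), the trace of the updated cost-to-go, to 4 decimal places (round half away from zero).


13.1374

BᵀP = [11.0000 -15.0000; 16.2500 -24.0000]
S = R + BᵀPB = [1 0; 0 1/2] + [29.0000 41.0000; 41.0000 64.2500] = [30.0000 41.0000; 41.0000 64.7500]
BᵀPA = [8.0000 -35.5000; 15.5000 -56.1250]
K = S⁻¹·BᵀPA = [-0.4493 0.0096; 0.5239 -0.8728]
A−BK = [-0.7266 0.3346; -0.5029 0.2447]
AᵀP(A−BK) = [0.4742 -0.2973; -0.2973 0.4132]
P' = Q + AᵀP(A−BK) = [10.4742 4.2027; 4.2027 2.6632]
tr(P') = 13.1374


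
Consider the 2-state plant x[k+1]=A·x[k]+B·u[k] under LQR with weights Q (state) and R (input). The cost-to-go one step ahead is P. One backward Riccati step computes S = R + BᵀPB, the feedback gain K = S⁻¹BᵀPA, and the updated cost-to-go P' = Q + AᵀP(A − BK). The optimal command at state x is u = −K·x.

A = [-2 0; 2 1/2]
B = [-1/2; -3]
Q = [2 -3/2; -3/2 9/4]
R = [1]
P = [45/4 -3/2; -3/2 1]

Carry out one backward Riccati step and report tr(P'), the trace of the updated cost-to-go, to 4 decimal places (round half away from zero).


BᵀP = [-1.1250 -2.2500]
S = R + BᵀPB = [1] + [7.3125] = [8.3125]
BᵀPA = [-2.2500 -1.1250]
K = S⁻¹·BᵀPA = [-0.2707 -0.1353]
A−BK = [-2.1353 -0.0677; 1.1880 0.0940]
AᵀP(A−BK) = [60.3910 2.1955; 2.1955 0.0977]
P' = Q + AᵀP(A−BK) = [62.3910 0.6955; 0.6955 2.3477]
tr(P') = 64.7387

64.7387


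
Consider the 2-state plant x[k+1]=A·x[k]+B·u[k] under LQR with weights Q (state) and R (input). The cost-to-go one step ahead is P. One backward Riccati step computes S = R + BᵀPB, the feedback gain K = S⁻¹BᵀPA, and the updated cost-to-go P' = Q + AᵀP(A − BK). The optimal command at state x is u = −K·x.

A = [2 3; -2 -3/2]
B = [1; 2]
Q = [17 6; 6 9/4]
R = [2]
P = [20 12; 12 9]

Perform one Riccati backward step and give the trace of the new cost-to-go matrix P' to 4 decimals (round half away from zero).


BᵀP = [44.0000 30.0000]
S = R + BᵀPB = [2] + [104.0000] = [106.0000]
BᵀPA = [28.0000 87.0000]
K = S⁻¹·BᵀPA = [0.2642 0.8208]
A−BK = [1.7358 2.1792; -2.5283 -3.1415]
AᵀP(A−BK) = [12.6038 16.0189; 16.0189 20.8443]
P' = Q + AᵀP(A−BK) = [29.6038 22.0189; 22.0189 23.0943]
tr(P') = 52.6981

52.6981


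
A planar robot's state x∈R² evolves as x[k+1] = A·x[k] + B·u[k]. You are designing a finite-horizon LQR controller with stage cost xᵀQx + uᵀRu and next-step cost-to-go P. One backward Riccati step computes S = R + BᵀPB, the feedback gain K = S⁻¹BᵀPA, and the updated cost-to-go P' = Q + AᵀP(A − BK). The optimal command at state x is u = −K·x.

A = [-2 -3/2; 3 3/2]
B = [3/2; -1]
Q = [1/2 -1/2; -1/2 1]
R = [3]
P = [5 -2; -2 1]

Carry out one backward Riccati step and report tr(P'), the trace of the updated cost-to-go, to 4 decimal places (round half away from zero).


12.4794

BᵀP = [9.5000 -4.0000]
S = R + BᵀPB = [3] + [18.2500] = [21.2500]
BᵀPA = [-31.0000 -20.2500]
K = S⁻¹·BᵀPA = [-1.4588 -0.9529]
A−BK = [0.1882 -0.0706; 1.5412 0.5471]
AᵀP(A−BK) = [7.7765 4.9588; 4.9588 3.2029]
P' = Q + AᵀP(A−BK) = [8.2765 4.4588; 4.4588 4.2029]
tr(P') = 12.4794


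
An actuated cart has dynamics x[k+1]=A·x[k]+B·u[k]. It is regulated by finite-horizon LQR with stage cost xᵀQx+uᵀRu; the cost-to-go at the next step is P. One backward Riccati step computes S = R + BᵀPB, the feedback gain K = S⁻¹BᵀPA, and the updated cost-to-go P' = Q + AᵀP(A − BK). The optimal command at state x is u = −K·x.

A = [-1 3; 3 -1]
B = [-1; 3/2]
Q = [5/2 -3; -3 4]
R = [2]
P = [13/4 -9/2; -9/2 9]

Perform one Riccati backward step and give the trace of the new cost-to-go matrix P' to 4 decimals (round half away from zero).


BᵀP = [-10.0000 18.0000]
S = R + BᵀPB = [2] + [37.0000] = [39.0000]
BᵀPA = [64.0000 -48.0000]
K = S⁻¹·BᵀPA = [1.6410 -1.2308]
A−BK = [0.6410 1.7692; 0.5385 0.8462]
AᵀP(A−BK) = [6.2244 -2.9808; -2.9808 6.1731]
P' = Q + AᵀP(A−BK) = [8.7244 -5.9808; -5.9808 10.1731]
tr(P') = 18.8974

18.8974


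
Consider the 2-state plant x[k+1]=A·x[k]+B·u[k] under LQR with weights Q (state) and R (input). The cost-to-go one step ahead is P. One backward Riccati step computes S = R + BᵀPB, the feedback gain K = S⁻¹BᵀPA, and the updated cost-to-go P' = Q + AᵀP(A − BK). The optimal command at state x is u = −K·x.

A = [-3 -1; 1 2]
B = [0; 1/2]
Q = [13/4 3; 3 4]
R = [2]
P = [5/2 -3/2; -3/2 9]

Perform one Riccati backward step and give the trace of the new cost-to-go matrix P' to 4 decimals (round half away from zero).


59.1618

BᵀP = [-0.7500 4.5000]
S = R + BᵀPB = [2] + [2.2500] = [4.2500]
BᵀPA = [6.7500 9.7500]
K = S⁻¹·BᵀPA = [1.5882 2.2941]
A−BK = [-3.0000 -1.0000; 0.2059 0.8529]
AᵀP(A−BK) = [29.7794 20.5147; 20.5147 22.1324]
P' = Q + AᵀP(A−BK) = [33.0294 23.5147; 23.5147 26.1324]
tr(P') = 59.1618


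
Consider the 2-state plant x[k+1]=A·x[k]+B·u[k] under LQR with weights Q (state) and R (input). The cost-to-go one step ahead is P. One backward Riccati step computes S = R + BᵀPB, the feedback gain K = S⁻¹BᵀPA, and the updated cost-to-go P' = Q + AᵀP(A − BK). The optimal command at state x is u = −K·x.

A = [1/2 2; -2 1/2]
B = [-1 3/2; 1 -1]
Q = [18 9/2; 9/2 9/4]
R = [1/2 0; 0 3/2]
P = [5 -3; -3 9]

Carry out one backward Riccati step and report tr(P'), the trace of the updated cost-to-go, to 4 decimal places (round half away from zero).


BᵀP = [-8.0000 12.0000; 10.5000 -13.5000]
S = R + BᵀPB = [1/2 0; 0 3/2] + [20.0000 -24.0000; -24.0000 29.2500] = [20.5000 -24.0000; -24.0000 30.7500]
BᵀPA = [-28.0000 -10.0000; 32.2500 14.2500]
K = S⁻¹·BᵀPA = [-1.6000 0.6345; -0.2000 0.9586]
A−BK = [-0.8000 1.1966; -0.6000 0.8241]
AᵀP(A−BK) = [4.9000 -5.9000; -5.9000 8.9345]
P' = Q + AᵀP(A−BK) = [22.9000 -1.4000; -1.4000 11.1845]
tr(P') = 34.0845

34.0845


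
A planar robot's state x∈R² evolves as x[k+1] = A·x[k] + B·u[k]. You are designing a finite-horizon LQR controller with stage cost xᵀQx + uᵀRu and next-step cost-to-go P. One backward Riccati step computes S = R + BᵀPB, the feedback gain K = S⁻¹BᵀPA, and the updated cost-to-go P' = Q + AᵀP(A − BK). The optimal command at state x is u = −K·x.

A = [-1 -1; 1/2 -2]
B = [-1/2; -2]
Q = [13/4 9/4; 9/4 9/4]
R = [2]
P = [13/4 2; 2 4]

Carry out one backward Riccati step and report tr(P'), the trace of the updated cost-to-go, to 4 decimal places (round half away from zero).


BᵀP = [-5.6250 -9.0000]
S = R + BᵀPB = [2] + [20.8125] = [22.8125]
BᵀPA = [1.1250 23.6250]
K = S⁻¹·BᵀPA = [0.0493 1.0356]
A−BK = [-0.9753 -0.4822; 0.5986 0.0712]
AᵀP(A−BK) = [2.1945 1.0849; 1.0849 2.7836]
P' = Q + AᵀP(A−BK) = [5.4445 3.3349; 3.3349 5.0336]
tr(P') = 10.4781

10.4781


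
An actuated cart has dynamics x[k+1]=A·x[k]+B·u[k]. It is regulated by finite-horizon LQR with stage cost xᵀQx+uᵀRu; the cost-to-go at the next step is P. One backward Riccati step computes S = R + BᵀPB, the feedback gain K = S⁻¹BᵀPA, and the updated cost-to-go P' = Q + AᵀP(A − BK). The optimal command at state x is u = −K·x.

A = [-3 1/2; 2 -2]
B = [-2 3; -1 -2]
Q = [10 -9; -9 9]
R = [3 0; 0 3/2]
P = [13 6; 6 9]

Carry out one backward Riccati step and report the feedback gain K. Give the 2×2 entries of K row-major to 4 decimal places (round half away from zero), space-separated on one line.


0.0186 0.6616 -0.9696 0.5967

BᵀP = [-32.0000 -21.0000; 27.0000 0.0000]
S = R + BᵀPB = [3 0; 0 3/2] + [85.0000 -54.0000; -54.0000 81.0000] = [88.0000 -54.0000; -54.0000 82.5000]
BᵀPA = [54.0000 26.0000; -81.0000 13.5000]
K = S⁻¹·BᵀPA = [0.0186 0.6616; -0.9696 0.5967]
A−BK = [-0.0539 0.0331; 0.0794 -0.1450]
AᵀP(A−BK) = [1.4544 -0.8950; -0.8950 1.9931]
P' = Q + AᵀP(A−BK) = [11.4544 -9.8950; -9.8950 10.9931]
tr(P') = 22.4475


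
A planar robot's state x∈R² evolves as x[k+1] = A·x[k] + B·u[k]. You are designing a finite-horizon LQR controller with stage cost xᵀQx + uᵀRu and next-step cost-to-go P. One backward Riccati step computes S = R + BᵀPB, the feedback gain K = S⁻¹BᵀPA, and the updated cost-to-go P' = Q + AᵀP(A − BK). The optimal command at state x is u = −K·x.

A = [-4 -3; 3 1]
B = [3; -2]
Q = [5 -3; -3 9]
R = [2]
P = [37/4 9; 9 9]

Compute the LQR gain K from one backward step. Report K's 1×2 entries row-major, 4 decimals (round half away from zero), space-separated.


BᵀP = [9.7500 9.0000]
S = R + BᵀPB = [2] + [11.2500] = [13.2500]
BᵀPA = [-12.0000 -20.2500]
K = S⁻¹·BᵀPA = [-0.9057 -1.5283]
A−BK = [-1.2830 1.5849; 1.1887 -2.0566]
AᵀP(A−BK) = [2.1321 2.6604; 2.6604 7.3019]
P' = Q + AᵀP(A−BK) = [7.1321 -0.3396; -0.3396 16.3019]
tr(P') = 23.4340

-0.9057 -1.5283


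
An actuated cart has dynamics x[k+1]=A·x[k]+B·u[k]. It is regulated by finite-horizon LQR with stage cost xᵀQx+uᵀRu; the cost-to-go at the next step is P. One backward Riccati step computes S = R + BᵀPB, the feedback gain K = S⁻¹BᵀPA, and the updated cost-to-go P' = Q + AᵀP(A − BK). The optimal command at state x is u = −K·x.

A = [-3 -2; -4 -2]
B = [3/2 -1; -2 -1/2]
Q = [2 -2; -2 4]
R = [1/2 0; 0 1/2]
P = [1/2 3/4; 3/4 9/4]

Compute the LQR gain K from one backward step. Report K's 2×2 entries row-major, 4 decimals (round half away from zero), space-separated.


1.4280 0.6898 2.8732 1.6513

BᵀP = [-0.7500 -3.3750; -0.8750 -1.8750]
S = R + BᵀPB = [1/2 0; 0 1/2] + [5.6250 2.4375; 2.4375 1.8125] = [6.1250 2.4375; 2.4375 2.3125]
BᵀPA = [15.7500 8.2500; 10.1250 5.5000]
K = S⁻¹·BᵀPA = [1.4280 0.6898; 2.8732 1.6513]
A−BK = [-2.2689 -1.3834; 0.2926 0.2052]
AᵀP(A−BK) = [6.9178 3.9164; 3.9164 2.2271]
P' = Q + AᵀP(A−BK) = [8.9178 1.9164; 1.9164 6.2271]
tr(P') = 15.1449
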